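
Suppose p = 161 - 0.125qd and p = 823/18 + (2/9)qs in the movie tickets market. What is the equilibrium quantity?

Set the two price expressions equal: 161 - 0.125q = 823/18 + (2/9)q.
2075/18 = (25/72)q, so q* = 332.
p* = 161 − (0.125)(332) = 119.5.

q* = 332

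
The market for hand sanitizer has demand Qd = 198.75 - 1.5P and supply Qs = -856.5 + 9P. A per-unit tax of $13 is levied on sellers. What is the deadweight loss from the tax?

Pre-tax equilibrium: P* = 100.5, Q* = 48.
Tax on sellers shifts supply to Qs = -856.5 + 9(P − 13) = -973.5 + 9P.
198.75 - 1.5P = -973.5 + 9P gives buyer price Pb = 1563/14; sellers receive Ps = 1563/14 − 13 = 1381/14.
New quantity: Q = 198.75 − 1.5(1563/14) = 219/7.
DWL = ½ × 13 × (48 − 219/7) = 1521/14.

Deadweight loss = 1521/14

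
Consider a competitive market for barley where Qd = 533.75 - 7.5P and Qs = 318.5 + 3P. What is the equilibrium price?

Set Qd = Qs: 533.75 - 7.5P = 318.5 + 3P.
215.25 = 10.5P, so P* = 20.5.
Q* = 533.75 − 7.5(20.5) = 380.

P* = 20.5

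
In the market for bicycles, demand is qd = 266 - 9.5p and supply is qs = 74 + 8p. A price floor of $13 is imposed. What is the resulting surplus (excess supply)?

Equilibrium price would be p* = 384/35, so the floor at 13 binds.
At p = 13: qd = 142.5, qs = 178.
Surplus = 178 − 142.5 = 35.5.

Surplus = 35.5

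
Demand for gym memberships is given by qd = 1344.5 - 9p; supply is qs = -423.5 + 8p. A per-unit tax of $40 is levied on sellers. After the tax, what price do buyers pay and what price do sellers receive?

Buyers pay 2088/17, sellers receive 1408/17

Pre-tax equilibrium: p* = 104, q* = 408.5.
Tax on sellers shifts supply to qs = -423.5 + 8(p − 40) = -743.5 + 8p.
1344.5 - 9p = -743.5 + 8p gives buyer price pb = 2088/17; sellers receive ps = 2088/17 − 40 = 1408/17.
New quantity: q = 1344.5 − 9(2088/17) = 8129/34.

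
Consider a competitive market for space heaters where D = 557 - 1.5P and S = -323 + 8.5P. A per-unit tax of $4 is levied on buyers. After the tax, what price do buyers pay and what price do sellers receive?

Pre-tax equilibrium: P* = 88, Q* = 425.
Tax on buyers shifts demand to D = 557 − 1.5(P + 4) = 551 - 1.5P.
551 - 1.5P = -323 + 8.5P gives seller price Ps = 87.4; buyers pay Pb = 87.4 + 4 = 91.4.
New quantity: Q = 557 − 1.5(91.4) = 419.9.

Buyers pay $91.4, sellers receive $87.4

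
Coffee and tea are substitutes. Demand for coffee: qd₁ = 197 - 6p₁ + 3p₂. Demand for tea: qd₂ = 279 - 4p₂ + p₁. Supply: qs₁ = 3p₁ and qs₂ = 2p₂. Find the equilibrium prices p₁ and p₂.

p₁ = 673/17, p₂ = 2708/51

Market 1: 197 - 6p₁ + 3p₂ = 3p₁ → 9p₁ - 3p₂ = 197.
Market 2: 6p₂ - p₁ = 279.
Eliminating p₂: 6×(1) + 3×(2) gives 51p₁ = 2019, so p₁ = 673/17.
Back-substitute into (2): p₂ = (279 + 1×673/17) / 6 = 2708/51.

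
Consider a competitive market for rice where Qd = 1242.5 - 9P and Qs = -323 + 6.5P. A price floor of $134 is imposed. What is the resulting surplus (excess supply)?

Equilibrium price would be P* = 101, so the floor at 134 binds.
At P = 134: Qd = 36.5, Qs = 548.
Surplus = 548 − 36.5 = 511.5.

Surplus = 511.5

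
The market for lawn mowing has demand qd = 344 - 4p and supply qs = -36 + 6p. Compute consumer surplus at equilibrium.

Consumer surplus = 4608

Equilibrium: 344 - 4p = -36 + 6p gives p* = 38, q* = 192.
Demand choke price (qd = 0): p = 86.
CS = ½(86 − 38)(192) = 4608.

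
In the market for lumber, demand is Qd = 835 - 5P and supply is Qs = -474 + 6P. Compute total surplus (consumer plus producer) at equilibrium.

Equilibrium: 835 - 5P = -474 + 6P gives P* = 119, Q* = 240.
Demand choke price: P = 167; supply starts at P = 79.
CS = ½(167 − 119)(240) = 5760; PS = ½(119 − 79)(240) = 4800.

Total surplus = 10560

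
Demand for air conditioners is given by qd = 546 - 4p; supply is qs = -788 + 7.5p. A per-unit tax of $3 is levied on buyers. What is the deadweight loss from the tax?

Deadweight loss = 270/23

Pre-tax equilibrium: p* = 116, q* = 82.
Tax on buyers shifts demand to qd = 546 − 4(p + 3) = 534 - 4p.
534 - 4p = -788 + 7.5p gives seller price ps = 2644/23; buyers pay pb = 2644/23 + 3 = 2713/23.
New quantity: q = 546 − 4(2713/23) = 1706/23.
DWL = ½ × 3 × (82 − 1706/23) = 270/23.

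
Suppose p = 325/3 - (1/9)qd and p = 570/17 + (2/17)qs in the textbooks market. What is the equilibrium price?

p* = 72

Set the two price expressions equal: 325/3 - (1/9)q = 570/17 + (2/17)q.
3815/51 = (35/153)q, so q* = 327.
p* = 325/3 − (1/9)(327) = 72.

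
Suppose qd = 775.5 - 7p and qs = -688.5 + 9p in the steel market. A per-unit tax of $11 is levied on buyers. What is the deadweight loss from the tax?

Deadweight loss = 238.21875

Pre-tax equilibrium: p* = 91.5, q* = 135.
Tax on buyers shifts demand to qd = 775.5 − 7(p + 11) = 698.5 - 7p.
698.5 - 7p = -688.5 + 9p gives seller price ps = 86.6875; buyers pay pb = 86.6875 + 11 = 97.6875.
New quantity: q = 775.5 − 7(97.6875) = 91.6875.
DWL = ½ × 11 × (135 − 91.6875) = 238.21875.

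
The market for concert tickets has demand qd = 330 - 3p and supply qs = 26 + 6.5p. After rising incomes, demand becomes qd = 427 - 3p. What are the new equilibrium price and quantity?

Original equilibrium: p* = 32, q* = 234.
New equilibrium: 427 - 3p = 26 + 6.5p, so 401 = 9.5p and p' = 802/19; q' = 427 − 3(802/19) = 5707/19.

p' = 802/19, q' = 5707/19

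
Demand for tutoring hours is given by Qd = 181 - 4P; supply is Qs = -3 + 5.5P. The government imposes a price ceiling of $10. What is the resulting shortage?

Shortage = 89

Equilibrium price would be P* = 368/19, so the ceiling at 10 binds.
At P = 10: Qd = 181 − 4(10) = 141, Qs = -3 + 5.5(10) = 52.
Shortage = 141 − 52 = 89.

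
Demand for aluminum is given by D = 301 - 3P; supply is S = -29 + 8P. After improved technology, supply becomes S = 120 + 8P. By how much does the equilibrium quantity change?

Original equilibrium: P* = 30, Q* = 211.
New equilibrium: 301 - 3P = 120 + 8P, so 181 = 11P and P' = 181/11; Q' = 301 − 3(181/11) = 2768/11.
Change in quantity: 2768/11 − 211 = 447/11.

ΔQ = 447/11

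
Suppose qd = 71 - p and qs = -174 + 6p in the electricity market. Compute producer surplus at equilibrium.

Equilibrium: 71 - p = -174 + 6p gives p* = 35, q* = 36.
Supply starts at p = 29 (where qs = 0).
PS = ½(35 − 29)(36) = 108.

Producer surplus = 108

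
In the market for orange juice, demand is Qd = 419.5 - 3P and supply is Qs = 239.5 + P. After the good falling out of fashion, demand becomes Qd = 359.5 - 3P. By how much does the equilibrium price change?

ΔP = -15

Original equilibrium: P* = 45, Q* = 284.5.
New equilibrium: 359.5 - 3P = 239.5 + P, so 120 = 4P and P' = 30; Q' = 359.5 − 3(30) = 269.5.
Change in price: 30 − 45 = -15.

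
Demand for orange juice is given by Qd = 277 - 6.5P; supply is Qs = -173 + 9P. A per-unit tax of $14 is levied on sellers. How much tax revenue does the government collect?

Tax revenue = 15386/31

Pre-tax equilibrium: P* = 900/31, Q* = 2737/31.
Tax on sellers shifts supply to Qs = -173 + 9(P − 14) = -299 + 9P.
277 - 6.5P = -299 + 9P gives buyer price Pb = 1152/31; sellers receive Ps = 1152/31 − 14 = 718/31.
New quantity: Q = 277 − 6.5(1152/31) = 1099/31.
Revenue = 14 × 1099/31 = 15386/31.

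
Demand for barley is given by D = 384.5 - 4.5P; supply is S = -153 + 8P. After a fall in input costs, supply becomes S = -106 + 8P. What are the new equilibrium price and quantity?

P' = 39.24, Q' = 207.92

Original equilibrium: P* = 43, Q* = 191.
New equilibrium: 384.5 - 4.5P = -106 + 8P, so 490.5 = 12.5P and P' = 39.24; Q' = 384.5 − 4.5(39.24) = 207.92.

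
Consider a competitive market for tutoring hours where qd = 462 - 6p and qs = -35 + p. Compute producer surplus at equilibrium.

Equilibrium: 462 - 6p = -35 + p gives p* = 71, q* = 36.
Supply starts at p = 35 (where qs = 0).
PS = ½(71 − 35)(36) = 648.

Producer surplus = 648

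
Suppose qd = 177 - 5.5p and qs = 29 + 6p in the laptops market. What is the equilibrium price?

p* = 296/23

Set qd = qs: 177 - 5.5p = 29 + 6p.
148 = 11.5p, so p* = 296/23.
q* = 177 − 5.5(296/23) = 2443/23.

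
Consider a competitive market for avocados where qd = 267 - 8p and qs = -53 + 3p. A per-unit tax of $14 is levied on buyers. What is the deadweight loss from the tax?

Deadweight loss = 2352/11

Pre-tax equilibrium: p* = 320/11, q* = 377/11.
Tax on buyers shifts demand to qd = 267 − 8(p + 14) = 155 - 8p.
155 - 8p = -53 + 3p gives seller price ps = 208/11; buyers pay pb = 208/11 + 14 = 362/11.
New quantity: q = 267 − 8(362/11) = 41/11.
DWL = ½ × 14 × (377/11 − 41/11) = 2352/11.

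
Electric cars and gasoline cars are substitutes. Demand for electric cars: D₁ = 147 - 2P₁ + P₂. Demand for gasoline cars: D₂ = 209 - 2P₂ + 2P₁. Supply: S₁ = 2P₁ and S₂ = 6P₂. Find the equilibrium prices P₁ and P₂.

P₁ = 277/6, P₂ = 113/3

Market 1: 147 - 2P₁ + P₂ = 2P₁ → 4P₁ - P₂ = 147.
Market 2: 8P₂ - 2P₁ = 209.
Eliminating P₂: 8×(1) + 1×(2) gives 30P₁ = 1385, so P₁ = 277/6.
Back-substitute into (2): P₂ = (209 + 2×277/6) / 8 = 113/3.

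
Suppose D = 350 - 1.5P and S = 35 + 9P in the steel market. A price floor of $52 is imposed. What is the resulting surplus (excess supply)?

Surplus = 231

Equilibrium price would be P* = 30, so the floor at 52 binds.
At P = 52: D = 272, S = 503.
Surplus = 503 − 272 = 231.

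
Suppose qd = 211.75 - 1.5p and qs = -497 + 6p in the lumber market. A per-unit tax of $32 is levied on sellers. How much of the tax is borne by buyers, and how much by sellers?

Buyers bear $25.6, sellers bear $6.4

Pre-tax equilibrium: p* = 94.5, q* = 70.
Tax on sellers shifts supply to qs = -497 + 6(p − 32) = -689 + 6p.
211.75 - 1.5p = -689 + 6p gives buyer price pb = 120.1; sellers receive ps = 120.1 − 32 = 88.1.
New quantity: q = 211.75 − 1.5(120.1) = 31.6.
Buyer burden = 120.1 − 94.5 = 25.6; seller burden = 94.5 − 88.1 = 6.4.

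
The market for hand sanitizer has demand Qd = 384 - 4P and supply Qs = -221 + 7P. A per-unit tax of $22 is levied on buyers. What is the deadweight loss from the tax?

Deadweight loss = 616

Pre-tax equilibrium: P* = 55, Q* = 164.
Tax on buyers shifts demand to Qd = 384 − 4(P + 22) = 296 - 4P.
296 - 4P = -221 + 7P gives seller price Ps = 47; buyers pay Pb = 47 + 22 = 69.
New quantity: Q = 384 − 4(69) = 108.
DWL = ½ × 22 × (164 − 108) = 616.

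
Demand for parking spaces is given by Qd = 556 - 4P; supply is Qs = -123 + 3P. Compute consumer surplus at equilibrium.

Equilibrium: 556 - 4P = -123 + 3P gives P* = 97, Q* = 168.
Demand choke price (Qd = 0): P = 139.
CS = ½(139 − 97)(168) = 3528.

Consumer surplus = 3528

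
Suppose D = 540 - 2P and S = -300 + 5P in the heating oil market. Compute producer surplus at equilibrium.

Equilibrium: 540 - 2P = -300 + 5P gives P* = 120, Q* = 300.
Supply starts at P = 60 (where S = 0).
PS = ½(120 − 60)(300) = 9000.

Producer surplus = 9000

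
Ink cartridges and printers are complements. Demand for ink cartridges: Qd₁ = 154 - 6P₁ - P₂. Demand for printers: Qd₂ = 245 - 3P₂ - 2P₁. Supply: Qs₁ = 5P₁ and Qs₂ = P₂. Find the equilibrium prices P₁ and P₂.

P₁ = 53/6, P₂ = 341/6

Market 1: 154 - 6P₁ - P₂ = 5P₁ → 11P₁ + P₂ = 154.
Market 2: 4P₂ + 2P₁ = 245.
Eliminating P₂: 4×(1) − 1×(2) gives 42P₁ = 371, so P₁ = 53/6.
Back-substitute into (2): P₂ = (245 − 2×53/6) / 4 = 341/6.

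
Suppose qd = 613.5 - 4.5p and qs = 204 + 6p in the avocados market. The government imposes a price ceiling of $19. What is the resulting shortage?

Equilibrium price would be p* = 39, so the ceiling at 19 binds.
At p = 19: qd = 613.5 − 4.5(19) = 528, qs = 204 + 6(19) = 318.
Shortage = 528 − 318 = 210.

Shortage = 210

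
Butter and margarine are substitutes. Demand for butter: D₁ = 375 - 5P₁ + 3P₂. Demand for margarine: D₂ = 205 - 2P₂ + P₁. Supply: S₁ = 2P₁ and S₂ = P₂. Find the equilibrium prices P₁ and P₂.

P₁ = 290/3, P₂ = 905/9

Market 1: 375 - 5P₁ + 3P₂ = 2P₁ → 7P₁ - 3P₂ = 375.
Market 2: 3P₂ - P₁ = 205.
Eliminating P₂: 3×(1) + 3×(2) gives 18P₁ = 1740, so P₁ = 290/3.
Back-substitute into (2): P₂ = (205 + 1×290/3) / 3 = 905/9.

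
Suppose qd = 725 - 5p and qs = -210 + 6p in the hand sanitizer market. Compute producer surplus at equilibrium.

Equilibrium: 725 - 5p = -210 + 6p gives p* = 85, q* = 300.
Supply starts at p = 35 (where qs = 0).
PS = ½(85 − 35)(300) = 7500.

Producer surplus = 7500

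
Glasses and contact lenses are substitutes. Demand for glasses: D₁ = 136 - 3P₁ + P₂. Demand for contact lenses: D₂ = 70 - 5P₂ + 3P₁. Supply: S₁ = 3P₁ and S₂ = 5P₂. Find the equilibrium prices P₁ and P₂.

Market 1: 136 - 3P₁ + P₂ = 3P₁ → 6P₁ - P₂ = 136.
Market 2: 10P₂ - 3P₁ = 70.
Eliminating P₂: 10×(1) + 1×(2) gives 57P₁ = 1430, so P₁ = 1430/57.
Back-substitute into (2): P₂ = (70 + 3×1430/57) / 10 = 276/19.

P₁ = 1430/57, P₂ = 276/19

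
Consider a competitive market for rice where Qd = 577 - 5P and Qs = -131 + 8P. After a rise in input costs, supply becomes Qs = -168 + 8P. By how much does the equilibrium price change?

ΔP = 37/13

Original equilibrium: P* = 708/13, Q* = 3961/13.
New equilibrium: 577 - 5P = -168 + 8P, so 745 = 13P and P' = 745/13; Q' = 577 − 5(745/13) = 3776/13.
Change in price: 745/13 − 708/13 = 37/13.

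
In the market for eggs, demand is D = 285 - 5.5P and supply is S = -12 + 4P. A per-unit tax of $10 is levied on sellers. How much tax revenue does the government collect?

Pre-tax equilibrium: P* = 594/19, Q* = 2148/19.
Tax on sellers shifts supply to S = -12 + 4(P − 10) = -52 + 4P.
285 - 5.5P = -52 + 4P gives buyer price Pb = 674/19; sellers receive Ps = 674/19 − 10 = 484/19.
New quantity: Q = 285 − 5.5(674/19) = 1708/19.
Revenue = 10 × 1708/19 = 17080/19.

Tax revenue = 17080/19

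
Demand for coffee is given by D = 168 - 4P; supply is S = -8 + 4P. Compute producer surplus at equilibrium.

Producer surplus = 800

Equilibrium: 168 - 4P = -8 + 4P gives P* = 22, Q* = 80.
Supply starts at P = 2 (where S = 0).
PS = ½(22 − 2)(80) = 800.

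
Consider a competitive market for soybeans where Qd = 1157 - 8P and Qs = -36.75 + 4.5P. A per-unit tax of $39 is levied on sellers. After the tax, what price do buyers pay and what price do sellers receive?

Buyers pay $109.54, sellers receive $70.54

Pre-tax equilibrium: P* = 95.5, Q* = 393.
Tax on sellers shifts supply to Qs = -36.75 + 4.5(P − 39) = -212.25 + 4.5P.
1157 - 8P = -212.25 + 4.5P gives buyer price Pb = 109.54; sellers receive Ps = 109.54 − 39 = 70.54.
New quantity: Q = 1157 − 8(109.54) = 280.68.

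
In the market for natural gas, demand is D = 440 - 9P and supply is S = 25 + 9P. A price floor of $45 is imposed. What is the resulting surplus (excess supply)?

Equilibrium price would be P* = 415/18, so the floor at 45 binds.
At P = 45: D = 35, S = 430.
Surplus = 430 − 35 = 395.

Surplus = 395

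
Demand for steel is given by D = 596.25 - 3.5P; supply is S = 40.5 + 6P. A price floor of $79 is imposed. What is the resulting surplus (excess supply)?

Surplus = 194.75

Equilibrium price would be P* = 58.5, so the floor at 79 binds.
At P = 79: D = 319.75, S = 514.5.
Surplus = 514.5 − 319.75 = 194.75.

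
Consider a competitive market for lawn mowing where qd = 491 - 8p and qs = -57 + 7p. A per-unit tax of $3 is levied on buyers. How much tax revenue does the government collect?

Pre-tax equilibrium: p* = 548/15, q* = 2981/15.
Tax on buyers shifts demand to qd = 491 − 8(p + 3) = 467 - 8p.
467 - 8p = -57 + 7p gives seller price ps = 524/15; buyers pay pb = 524/15 + 3 = 569/15.
New quantity: q = 491 − 8(569/15) = 2813/15.
Revenue = 3 × 2813/15 = 562.6.

Tax revenue = 562.6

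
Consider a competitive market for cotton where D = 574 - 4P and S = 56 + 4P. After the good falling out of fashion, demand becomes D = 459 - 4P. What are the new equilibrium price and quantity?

P' = 50.375, Q' = 257.5

Original equilibrium: P* = 64.75, Q* = 315.
New equilibrium: 459 - 4P = 56 + 4P, so 403 = 8P and P' = 50.375; Q' = 459 − 4(50.375) = 257.5.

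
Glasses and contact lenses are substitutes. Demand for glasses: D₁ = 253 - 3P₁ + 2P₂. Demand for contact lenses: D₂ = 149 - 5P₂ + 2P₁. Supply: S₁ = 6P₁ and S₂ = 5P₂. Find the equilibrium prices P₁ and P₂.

P₁ = 1414/43, P₂ = 1847/86

Market 1: 253 - 3P₁ + 2P₂ = 6P₁ → 9P₁ - 2P₂ = 253.
Market 2: 10P₂ - 2P₁ = 149.
Eliminating P₂: 10×(1) + 2×(2) gives 86P₁ = 2828, so P₁ = 1414/43.
Back-substitute into (2): P₂ = (149 + 2×1414/43) / 10 = 1847/86.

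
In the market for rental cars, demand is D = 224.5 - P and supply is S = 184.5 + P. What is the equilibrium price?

Set D = S: 224.5 - P = 184.5 + P.
40 = 2P, so P* = 20.
Q* = 224.5 − 1(20) = 204.5.

P* = 20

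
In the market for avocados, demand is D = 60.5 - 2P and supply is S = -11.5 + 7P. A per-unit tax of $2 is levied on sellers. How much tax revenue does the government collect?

Pre-tax equilibrium: P* = 8, Q* = 44.5.
Tax on sellers shifts supply to S = -11.5 + 7(P − 2) = -25.5 + 7P.
60.5 - 2P = -25.5 + 7P gives buyer price Pb = 86/9; sellers receive Ps = 86/9 − 2 = 68/9.
New quantity: Q = 60.5 − 2(86/9) = 745/18.
Revenue = 2 × 745/18 = 745/9.

Tax revenue = 745/9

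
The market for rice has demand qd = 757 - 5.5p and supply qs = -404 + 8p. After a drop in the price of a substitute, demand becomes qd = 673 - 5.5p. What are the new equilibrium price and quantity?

Original equilibrium: p* = 86, q* = 284.
New equilibrium: 673 - 5.5p = -404 + 8p, so 1077 = 13.5p and p' = 718/9; q' = 673 − 5.5(718/9) = 2108/9.

p' = 718/9, q' = 2108/9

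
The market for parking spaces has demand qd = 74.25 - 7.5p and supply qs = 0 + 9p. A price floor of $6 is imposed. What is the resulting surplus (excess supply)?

Equilibrium price would be p* = 4.5, so the floor at 6 binds.
At p = 6: qd = 29.25, qs = 54.
Surplus = 54 − 29.25 = 24.75.

Surplus = 24.75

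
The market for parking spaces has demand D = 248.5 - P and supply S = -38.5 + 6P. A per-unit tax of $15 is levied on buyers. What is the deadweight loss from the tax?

Pre-tax equilibrium: P* = 41, Q* = 207.5.
Tax on buyers shifts demand to D = 248.5 − 1(P + 15) = 233.5 - P.
233.5 - P = -38.5 + 6P gives seller price Ps = 272/7; buyers pay Pb = 272/7 + 15 = 377/7.
New quantity: Q = 248.5 − 1(377/7) = 2725/14.
DWL = ½ × 15 × (207.5 − 2725/14) = 675/7.

Deadweight loss = 675/7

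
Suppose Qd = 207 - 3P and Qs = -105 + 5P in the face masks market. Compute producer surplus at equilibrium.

Equilibrium: 207 - 3P = -105 + 5P gives P* = 39, Q* = 90.
Supply starts at P = 21 (where Qs = 0).
PS = ½(39 − 21)(90) = 810.

Producer surplus = 810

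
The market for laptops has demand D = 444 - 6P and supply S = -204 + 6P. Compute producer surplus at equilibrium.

Producer surplus = 1200

Equilibrium: 444 - 6P = -204 + 6P gives P* = 54, Q* = 120.
Supply starts at P = 34 (where S = 0).
PS = ½(54 − 34)(120) = 1200.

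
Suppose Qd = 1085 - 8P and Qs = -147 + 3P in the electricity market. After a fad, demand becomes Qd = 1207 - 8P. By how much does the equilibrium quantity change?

ΔQ = 366/11

Original equilibrium: P* = 112, Q* = 189.
New equilibrium: 1207 - 8P = -147 + 3P, so 1354 = 11P and P' = 1354/11; Q' = 1207 − 8(1354/11) = 2445/11.
Change in quantity: 2445/11 − 189 = 366/11.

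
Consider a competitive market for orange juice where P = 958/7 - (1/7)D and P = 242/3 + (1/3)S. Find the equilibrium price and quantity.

P* = 120, Q* = 118

Set the two price expressions equal: 958/7 - (1/7)Q = 242/3 + (1/3)Q.
1180/21 = (10/21)Q, so Q* = 118.
P* = 958/7 − (1/7)(118) = 120.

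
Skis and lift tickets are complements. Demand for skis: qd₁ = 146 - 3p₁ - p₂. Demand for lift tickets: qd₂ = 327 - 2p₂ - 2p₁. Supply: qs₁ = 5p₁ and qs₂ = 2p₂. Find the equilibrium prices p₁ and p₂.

p₁ = 257/30, p₂ = 1162/15

Market 1: 146 - 3p₁ - p₂ = 5p₁ → 8p₁ + p₂ = 146.
Market 2: 4p₂ + 2p₁ = 327.
Eliminating p₂: 4×(1) − 1×(2) gives 30p₁ = 257, so p₁ = 257/30.
Back-substitute into (2): p₂ = (327 − 2×257/30) / 4 = 1162/15.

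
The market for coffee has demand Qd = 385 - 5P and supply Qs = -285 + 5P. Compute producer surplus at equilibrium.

Producer surplus = 250

Equilibrium: 385 - 5P = -285 + 5P gives P* = 67, Q* = 50.
Supply starts at P = 57 (where Qs = 0).
PS = ½(67 − 57)(50) = 250.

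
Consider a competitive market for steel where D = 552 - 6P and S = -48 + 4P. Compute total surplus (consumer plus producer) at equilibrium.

Equilibrium: 552 - 6P = -48 + 4P gives P* = 60, Q* = 192.
Demand choke price: P = 92; supply starts at P = 12.
CS = ½(92 − 60)(192) = 3072; PS = ½(60 − 12)(192) = 4608.

Total surplus = 7680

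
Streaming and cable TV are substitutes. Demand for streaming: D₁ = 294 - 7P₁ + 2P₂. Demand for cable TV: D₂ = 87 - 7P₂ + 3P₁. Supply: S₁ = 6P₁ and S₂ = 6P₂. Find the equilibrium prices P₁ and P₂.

P₁ = 3996/163, P₂ = 2013/163

Market 1: 294 - 7P₁ + 2P₂ = 6P₁ → 13P₁ - 2P₂ = 294.
Market 2: 13P₂ - 3P₁ = 87.
Eliminating P₂: 13×(1) + 2×(2) gives 163P₁ = 3996, so P₁ = 3996/163.
Back-substitute into (2): P₂ = (87 + 3×3996/163) / 13 = 2013/163.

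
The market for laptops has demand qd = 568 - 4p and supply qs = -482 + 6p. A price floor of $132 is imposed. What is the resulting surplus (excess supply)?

Surplus = 270

Equilibrium price would be p* = 105, so the floor at 132 binds.
At p = 132: qd = 40, qs = 310.
Surplus = 310 − 40 = 270.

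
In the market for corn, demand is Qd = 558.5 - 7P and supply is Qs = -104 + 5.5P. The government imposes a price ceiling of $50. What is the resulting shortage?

Equilibrium price would be P* = 53, so the ceiling at 50 binds.
At P = 50: Qd = 558.5 − 7(50) = 208.5, Qs = -104 + 5.5(50) = 171.
Shortage = 208.5 − 171 = 37.5.

Shortage = 37.5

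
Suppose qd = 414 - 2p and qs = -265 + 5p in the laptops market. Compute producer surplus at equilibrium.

Equilibrium: 414 - 2p = -265 + 5p gives p* = 97, q* = 220.
Supply starts at p = 53 (where qs = 0).
PS = ½(97 − 53)(220) = 4840.

Producer surplus = 4840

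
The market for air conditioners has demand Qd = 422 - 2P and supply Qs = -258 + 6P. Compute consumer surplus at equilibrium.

Equilibrium: 422 - 2P = -258 + 6P gives P* = 85, Q* = 252.
Demand choke price (Qd = 0): P = 211.
CS = ½(211 − 85)(252) = 15876.

Consumer surplus = 15876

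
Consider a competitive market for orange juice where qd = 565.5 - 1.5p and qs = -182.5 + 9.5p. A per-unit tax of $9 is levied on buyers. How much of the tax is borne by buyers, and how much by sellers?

Pre-tax equilibrium: p* = 68, q* = 463.5.
Tax on buyers shifts demand to qd = 565.5 − 1.5(p + 9) = 552 - 1.5p.
552 - 1.5p = -182.5 + 9.5p gives seller price ps = 1469/22; buyers pay pb = 1469/22 + 9 = 1667/22.
New quantity: q = 565.5 − 1.5(1667/22) = 19881/44.
Buyer burden = 1667/22 − 68 = 171/22; seller burden = 68 − 1469/22 = 27/22.

Buyers bear 171/22, sellers bear 27/22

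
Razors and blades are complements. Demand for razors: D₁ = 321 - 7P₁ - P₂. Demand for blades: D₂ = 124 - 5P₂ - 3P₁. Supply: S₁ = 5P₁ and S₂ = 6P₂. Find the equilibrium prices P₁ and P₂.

Market 1: 321 - 7P₁ - P₂ = 5P₁ → 12P₁ + P₂ = 321.
Market 2: 11P₂ + 3P₁ = 124.
Eliminating P₂: 11×(1) − 1×(2) gives 129P₁ = 3407, so P₁ = 3407/129.
Back-substitute into (2): P₂ = (124 − 3×3407/129) / 11 = 175/43.

P₁ = 3407/129, P₂ = 175/43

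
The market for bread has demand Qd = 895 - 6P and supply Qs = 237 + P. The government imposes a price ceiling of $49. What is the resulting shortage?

Equilibrium price would be P* = 94, so the ceiling at 49 binds.
At P = 49: Qd = 895 − 6(49) = 601, Qs = 237 + 1(49) = 286.
Shortage = 601 − 286 = 315.

Shortage = 315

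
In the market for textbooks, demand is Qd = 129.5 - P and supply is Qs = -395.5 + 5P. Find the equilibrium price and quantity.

P* = 87.5, Q* = 42

Set Qd = Qs: 129.5 - P = -395.5 + 5P.
525 = 6P, so P* = 87.5.
Q* = 129.5 − 1(87.5) = 42.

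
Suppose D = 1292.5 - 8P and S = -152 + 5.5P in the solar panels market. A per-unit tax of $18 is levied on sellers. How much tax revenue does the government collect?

Pre-tax equilibrium: P* = 107, Q* = 436.5.
Tax on sellers shifts supply to S = -152 + 5.5(P − 18) = -251 + 5.5P.
1292.5 - 8P = -251 + 5.5P gives buyer price Pb = 343/3; sellers receive Ps = 343/3 − 18 = 289/3.
New quantity: Q = 1292.5 − 8(343/3) = 2267/6.
Revenue = 18 × 2267/6 = 6801.

Tax revenue = 6801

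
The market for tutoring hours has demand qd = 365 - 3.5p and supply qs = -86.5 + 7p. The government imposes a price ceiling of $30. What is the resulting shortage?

Shortage = 136.5

Equilibrium price would be p* = 43, so the ceiling at 30 binds.
At p = 30: qd = 365 − 3.5(30) = 260, qs = -86.5 + 7(30) = 123.5.
Shortage = 260 − 123.5 = 136.5.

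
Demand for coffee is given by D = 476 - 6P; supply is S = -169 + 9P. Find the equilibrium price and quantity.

P* = 43, Q* = 218

Set D = S: 476 - 6P = -169 + 9P.
645 = 15P, so P* = 43.
Q* = 476 − 6(43) = 218.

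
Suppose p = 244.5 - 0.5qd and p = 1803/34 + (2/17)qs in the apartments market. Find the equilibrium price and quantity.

p* = 89.5, q* = 310

Set the two price expressions equal: 244.5 - 0.5q = 1803/34 + (2/17)q.
3255/17 = (21/34)q, so q* = 310.
p* = 244.5 − (0.5)(310) = 89.5.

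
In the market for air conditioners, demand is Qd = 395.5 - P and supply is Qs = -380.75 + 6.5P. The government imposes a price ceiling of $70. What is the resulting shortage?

Shortage = 251.25

Equilibrium price would be P* = 103.5, so the ceiling at 70 binds.
At P = 70: Qd = 395.5 − 1(70) = 325.5, Qs = -380.75 + 6.5(70) = 74.25.
Shortage = 325.5 − 74.25 = 251.25.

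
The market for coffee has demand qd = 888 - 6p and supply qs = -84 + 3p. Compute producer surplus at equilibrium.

Equilibrium: 888 - 6p = -84 + 3p gives p* = 108, q* = 240.
Supply starts at p = 28 (where qs = 0).
PS = ½(108 − 28)(240) = 9600.

Producer surplus = 9600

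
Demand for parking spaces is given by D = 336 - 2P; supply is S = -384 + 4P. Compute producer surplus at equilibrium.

Equilibrium: 336 - 2P = -384 + 4P gives P* = 120, Q* = 96.
Supply starts at P = 96 (where S = 0).
PS = ½(120 − 96)(96) = 1152.

Producer surplus = 1152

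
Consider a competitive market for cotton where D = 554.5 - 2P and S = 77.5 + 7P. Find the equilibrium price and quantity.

P* = 53, Q* = 448.5

Set D = S: 554.5 - 2P = 77.5 + 7P.
477 = 9P, so P* = 53.
Q* = 554.5 − 2(53) = 448.5.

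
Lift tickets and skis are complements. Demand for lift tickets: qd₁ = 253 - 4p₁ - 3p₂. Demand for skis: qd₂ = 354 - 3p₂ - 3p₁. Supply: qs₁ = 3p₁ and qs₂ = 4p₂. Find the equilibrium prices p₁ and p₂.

Market 1: 253 - 4p₁ - 3p₂ = 3p₁ → 7p₁ + 3p₂ = 253.
Market 2: 7p₂ + 3p₁ = 354.
Eliminating p₂: 7×(1) − 3×(2) gives 40p₁ = 709, so p₁ = 17.725.
Back-substitute into (2): p₂ = (354 − 3×17.725) / 7 = 42.975.

p₁ = 17.725, p₂ = 42.975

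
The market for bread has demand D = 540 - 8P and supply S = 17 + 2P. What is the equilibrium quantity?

Set D = S: 540 - 8P = 17 + 2P.
523 = 10P, so P* = 52.3.
Q* = 540 − 8(52.3) = 121.6.

Q* = 121.6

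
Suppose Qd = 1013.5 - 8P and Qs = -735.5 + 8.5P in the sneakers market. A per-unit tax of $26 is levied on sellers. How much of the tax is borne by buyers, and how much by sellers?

Pre-tax equilibrium: P* = 106, Q* = 165.5.
Tax on sellers shifts supply to Qs = -735.5 + 8.5(P − 26) = -956.5 + 8.5P.
1013.5 - 8P = -956.5 + 8.5P gives buyer price Pb = 3940/33; sellers receive Ps = 3940/33 − 26 = 3082/33.
New quantity: Q = 1013.5 − 8(3940/33) = 3851/66.
Buyer burden = 3940/33 − 106 = 442/33; seller burden = 106 − 3082/33 = 416/33.

Buyers bear 442/33, sellers bear 416/33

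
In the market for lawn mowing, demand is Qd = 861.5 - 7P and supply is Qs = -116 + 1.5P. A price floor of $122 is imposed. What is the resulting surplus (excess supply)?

Equilibrium price would be P* = 115, so the floor at 122 binds.
At P = 122: Qd = 7.5, Qs = 67.
Surplus = 67 − 7.5 = 59.5.

Surplus = 59.5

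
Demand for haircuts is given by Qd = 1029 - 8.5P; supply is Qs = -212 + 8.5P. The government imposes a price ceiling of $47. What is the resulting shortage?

Shortage = 442

Equilibrium price would be P* = 73, so the ceiling at 47 binds.
At P = 47: Qd = 1029 − 8.5(47) = 629.5, Qs = -212 + 8.5(47) = 187.5.
Shortage = 629.5 − 187.5 = 442.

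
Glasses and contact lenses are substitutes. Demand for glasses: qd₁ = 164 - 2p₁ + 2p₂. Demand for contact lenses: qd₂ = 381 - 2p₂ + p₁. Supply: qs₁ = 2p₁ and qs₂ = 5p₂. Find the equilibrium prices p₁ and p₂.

Market 1: 164 - 2p₁ + 2p₂ = 2p₁ → 4p₁ - 2p₂ = 164.
Market 2: 7p₂ - p₁ = 381.
Eliminating p₂: 7×(1) + 2×(2) gives 26p₁ = 1910, so p₁ = 955/13.
Back-substitute into (2): p₂ = (381 + 1×955/13) / 7 = 844/13.

p₁ = 955/13, p₂ = 844/13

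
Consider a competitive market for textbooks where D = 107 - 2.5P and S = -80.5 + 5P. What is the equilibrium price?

Set D = S: 107 - 2.5P = -80.5 + 5P.
187.5 = 7.5P, so P* = 25.
Q* = 107 − 2.5(25) = 44.5.

P* = 25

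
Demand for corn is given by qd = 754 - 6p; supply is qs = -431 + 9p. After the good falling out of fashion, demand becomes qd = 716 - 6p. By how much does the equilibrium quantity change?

Original equilibrium: p* = 79, q* = 280.
New equilibrium: 716 - 6p = -431 + 9p, so 1147 = 15p and p' = 1147/15; q' = 716 − 6(1147/15) = 257.2.
Change in quantity: 257.2 − 280 = -22.8.

Δq = -22.8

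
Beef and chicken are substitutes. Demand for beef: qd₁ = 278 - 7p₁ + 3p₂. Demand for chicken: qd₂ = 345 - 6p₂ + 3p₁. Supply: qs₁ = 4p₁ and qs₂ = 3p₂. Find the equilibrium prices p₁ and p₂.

Market 1: 278 - 7p₁ + 3p₂ = 4p₁ → 11p₁ - 3p₂ = 278.
Market 2: 9p₂ - 3p₁ = 345.
Eliminating p₂: 9×(1) + 3×(2) gives 90p₁ = 3537, so p₁ = 39.3.
Back-substitute into (2): p₂ = (345 + 3×39.3) / 9 = 1543/30.

p₁ = 39.3, p₂ = 1543/30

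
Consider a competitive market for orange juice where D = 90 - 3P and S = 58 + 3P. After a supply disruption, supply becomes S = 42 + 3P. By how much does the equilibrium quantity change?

Original equilibrium: P* = 16/3, Q* = 74.
New equilibrium: 90 - 3P = 42 + 3P, so 48 = 6P and P' = 8; Q' = 90 − 3(8) = 66.
Change in quantity: 66 − 74 = -8.

ΔQ = -8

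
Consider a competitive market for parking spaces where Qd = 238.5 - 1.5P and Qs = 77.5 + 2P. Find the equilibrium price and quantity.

P* = 46, Q* = 169.5

Set Qd = Qs: 238.5 - 1.5P = 77.5 + 2P.
161 = 3.5P, so P* = 46.
Q* = 238.5 − 1.5(46) = 169.5.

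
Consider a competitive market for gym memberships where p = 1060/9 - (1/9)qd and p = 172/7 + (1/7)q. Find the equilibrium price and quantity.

p* = 77, q* = 367

Set the two price expressions equal: 1060/9 - (1/9)q = 172/7 + (1/7)q.
5872/63 = (16/63)q, so q* = 367.
p* = 1060/9 − (1/9)(367) = 77.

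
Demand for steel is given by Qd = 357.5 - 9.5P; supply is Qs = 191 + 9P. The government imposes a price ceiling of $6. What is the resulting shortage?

Equilibrium price would be P* = 9, so the ceiling at 6 binds.
At P = 6: Qd = 357.5 − 9.5(6) = 300.5, Qs = 191 + 9(6) = 245.
Shortage = 300.5 − 245 = 55.5.

Shortage = 55.5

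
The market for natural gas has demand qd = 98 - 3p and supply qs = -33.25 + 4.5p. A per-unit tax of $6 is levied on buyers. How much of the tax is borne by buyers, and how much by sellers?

Pre-tax equilibrium: p* = 17.5, q* = 45.5.
Tax on buyers shifts demand to qd = 98 − 3(p + 6) = 80 - 3p.
80 - 3p = -33.25 + 4.5p gives seller price ps = 15.1; buyers pay pb = 15.1 + 6 = 21.1.
New quantity: q = 98 − 3(21.1) = 34.7.
Buyer burden = 21.1 − 17.5 = 3.6; seller burden = 17.5 − 15.1 = 2.4.

Buyers bear $3.6, sellers bear $2.4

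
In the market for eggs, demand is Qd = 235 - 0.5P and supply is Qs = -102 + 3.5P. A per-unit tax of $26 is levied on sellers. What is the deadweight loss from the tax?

Pre-tax equilibrium: P* = 84.25, Q* = 192.875.
Tax on sellers shifts supply to Qs = -102 + 3.5(P − 26) = -193 + 3.5P.
235 - 0.5P = -193 + 3.5P gives buyer price Pb = 107; sellers receive Ps = 107 − 26 = 81.
New quantity: Q = 235 − 0.5(107) = 181.5.
DWL = ½ × 26 × (192.875 − 181.5) = 147.875.

Deadweight loss = 147.875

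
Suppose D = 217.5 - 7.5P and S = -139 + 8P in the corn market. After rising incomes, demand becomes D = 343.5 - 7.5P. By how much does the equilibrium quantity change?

Original equilibrium: P* = 23, Q* = 45.
New equilibrium: 343.5 - 7.5P = -139 + 8P, so 482.5 = 15.5P and P' = 965/31; Q' = 343.5 − 7.5(965/31) = 3411/31.
Change in quantity: 3411/31 − 45 = 2016/31.

ΔQ = 2016/31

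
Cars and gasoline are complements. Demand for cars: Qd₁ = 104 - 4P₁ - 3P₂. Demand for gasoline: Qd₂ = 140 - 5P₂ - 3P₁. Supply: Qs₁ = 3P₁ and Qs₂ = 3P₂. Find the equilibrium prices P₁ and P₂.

P₁ = 412/47, P₂ = 668/47

Market 1: 104 - 4P₁ - 3P₂ = 3P₁ → 7P₁ + 3P₂ = 104.
Market 2: 8P₂ + 3P₁ = 140.
Eliminating P₂: 8×(1) − 3×(2) gives 47P₁ = 412, so P₁ = 412/47.
Back-substitute into (2): P₂ = (140 − 3×412/47) / 8 = 668/47.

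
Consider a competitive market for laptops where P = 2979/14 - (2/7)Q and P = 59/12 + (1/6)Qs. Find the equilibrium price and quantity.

Set the two price expressions equal: 2979/14 - (2/7)Q = 59/12 + (1/6)Q.
17461/84 = (19/42)Q, so Q* = 459.5.
P* = 2979/14 − (2/7)(459.5) = 81.5.

P* = 81.5, Q* = 459.5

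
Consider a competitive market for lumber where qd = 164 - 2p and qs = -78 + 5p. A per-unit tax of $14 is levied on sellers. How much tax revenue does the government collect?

Pre-tax equilibrium: p* = 242/7, q* = 664/7.
Tax on sellers shifts supply to qs = -78 + 5(p − 14) = -148 + 5p.
164 - 2p = -148 + 5p gives buyer price pb = 312/7; sellers receive ps = 312/7 − 14 = 214/7.
New quantity: q = 164 − 2(312/7) = 524/7.
Revenue = 14 × 524/7 = 1048.

Tax revenue = 1048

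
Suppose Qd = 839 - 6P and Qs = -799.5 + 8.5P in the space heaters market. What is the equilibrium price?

Set Qd = Qs: 839 - 6P = -799.5 + 8.5P.
1638.5 = 14.5P, so P* = 113.
Q* = 839 − 6(113) = 161.

P* = 113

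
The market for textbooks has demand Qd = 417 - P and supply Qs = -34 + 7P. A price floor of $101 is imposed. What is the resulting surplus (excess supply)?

Equilibrium price would be P* = 56.375, so the floor at 101 binds.
At P = 101: Qd = 316, Qs = 673.
Surplus = 673 − 316 = 357.

Surplus = 357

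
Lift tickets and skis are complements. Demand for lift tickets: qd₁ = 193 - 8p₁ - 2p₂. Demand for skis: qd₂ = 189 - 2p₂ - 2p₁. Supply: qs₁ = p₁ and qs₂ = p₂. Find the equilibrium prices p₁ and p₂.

Market 1: 193 - 8p₁ - 2p₂ = p₁ → 9p₁ + 2p₂ = 193.
Market 2: 3p₂ + 2p₁ = 189.
Eliminating p₂: 3×(1) − 2×(2) gives 23p₁ = 201, so p₁ = 201/23.
Back-substitute into (2): p₂ = (189 − 2×201/23) / 3 = 1315/23.

p₁ = 201/23, p₂ = 1315/23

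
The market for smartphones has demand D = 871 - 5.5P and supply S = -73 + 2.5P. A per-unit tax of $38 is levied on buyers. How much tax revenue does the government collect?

Tax revenue = 5954.125

Pre-tax equilibrium: P* = 118, Q* = 222.
Tax on buyers shifts demand to D = 871 − 5.5(P + 38) = 662 - 5.5P.
662 - 5.5P = -73 + 2.5P gives seller price Ps = 91.875; buyers pay Pb = 91.875 + 38 = 129.875.
New quantity: Q = 871 − 5.5(129.875) = 156.6875.
Revenue = 38 × 156.6875 = 5954.125.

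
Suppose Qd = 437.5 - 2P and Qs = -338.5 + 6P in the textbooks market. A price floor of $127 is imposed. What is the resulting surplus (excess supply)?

Equilibrium price would be P* = 97, so the floor at 127 binds.
At P = 127: Qd = 183.5, Qs = 423.5.
Surplus = 423.5 − 183.5 = 240.

Surplus = 240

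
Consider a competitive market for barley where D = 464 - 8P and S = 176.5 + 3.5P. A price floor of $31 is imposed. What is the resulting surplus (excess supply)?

Surplus = 69

Equilibrium price would be P* = 25, so the floor at 31 binds.
At P = 31: D = 216, S = 285.
Surplus = 285 − 216 = 69.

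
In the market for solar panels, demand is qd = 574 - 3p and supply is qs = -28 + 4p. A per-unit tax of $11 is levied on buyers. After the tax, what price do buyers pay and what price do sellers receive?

Pre-tax equilibrium: p* = 86, q* = 316.
Tax on buyers shifts demand to qd = 574 − 3(p + 11) = 541 - 3p.
541 - 3p = -28 + 4p gives seller price ps = 569/7; buyers pay pb = 569/7 + 11 = 646/7.
New quantity: q = 574 − 3(646/7) = 2080/7.

Buyers pay 646/7, sellers receive 569/7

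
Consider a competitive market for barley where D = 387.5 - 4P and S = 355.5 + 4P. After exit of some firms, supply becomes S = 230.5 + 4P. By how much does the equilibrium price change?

Original equilibrium: P* = 4, Q* = 371.5.
New equilibrium: 387.5 - 4P = 230.5 + 4P, so 157 = 8P and P' = 19.625; Q' = 387.5 − 4(19.625) = 309.
Change in price: 19.625 − 4 = 15.625.

ΔP = 15.625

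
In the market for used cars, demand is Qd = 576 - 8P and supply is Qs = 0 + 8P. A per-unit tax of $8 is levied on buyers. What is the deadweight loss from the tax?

Pre-tax equilibrium: P* = 36, Q* = 288.
Tax on buyers shifts demand to Qd = 576 − 8(P + 8) = 512 - 8P.
512 - 8P = 0 + 8P gives seller price Ps = 32; buyers pay Pb = 32 + 8 = 40.
New quantity: Q = 576 − 8(40) = 256.
DWL = ½ × 8 × (288 − 256) = 128.

Deadweight loss = 128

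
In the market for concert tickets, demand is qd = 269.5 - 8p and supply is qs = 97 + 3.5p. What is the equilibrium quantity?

Set qd = qs: 269.5 - 8p = 97 + 3.5p.
172.5 = 11.5p, so p* = 15.
q* = 269.5 − 8(15) = 149.5.

q* = 149.5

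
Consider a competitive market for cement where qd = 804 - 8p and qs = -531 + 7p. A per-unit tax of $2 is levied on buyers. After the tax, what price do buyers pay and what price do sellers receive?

Pre-tax equilibrium: p* = 89, q* = 92.
Tax on buyers shifts demand to qd = 804 − 8(p + 2) = 788 - 8p.
788 - 8p = -531 + 7p gives seller price ps = 1319/15; buyers pay pb = 1319/15 + 2 = 1349/15.
New quantity: q = 804 − 8(1349/15) = 1268/15.

Buyers pay 1349/15, sellers receive 1319/15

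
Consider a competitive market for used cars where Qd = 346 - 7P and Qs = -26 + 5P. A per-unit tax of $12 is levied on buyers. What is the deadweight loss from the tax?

Deadweight loss = 210

Pre-tax equilibrium: P* = 31, Q* = 129.
Tax on buyers shifts demand to Qd = 346 − 7(P + 12) = 262 - 7P.
262 - 7P = -26 + 5P gives seller price Ps = 24; buyers pay Pb = 24 + 12 = 36.
New quantity: Q = 346 − 7(36) = 94.
DWL = ½ × 12 × (129 − 94) = 210.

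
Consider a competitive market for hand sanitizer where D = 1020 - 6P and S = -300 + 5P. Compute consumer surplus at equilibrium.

Equilibrium: 1020 - 6P = -300 + 5P gives P* = 120, Q* = 300.
Demand choke price (D = 0): P = 170.
CS = ½(170 − 120)(300) = 7500.

Consumer surplus = 7500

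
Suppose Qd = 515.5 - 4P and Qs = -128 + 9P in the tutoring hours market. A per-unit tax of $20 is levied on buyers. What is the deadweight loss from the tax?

Deadweight loss = 7200/13

Pre-tax equilibrium: P* = 49.5, Q* = 317.5.
Tax on buyers shifts demand to Qd = 515.5 − 4(P + 20) = 435.5 - 4P.
435.5 - 4P = -128 + 9P gives seller price Ps = 1127/26; buyers pay Pb = 1127/26 + 20 = 1647/26.
New quantity: Q = 515.5 − 4(1647/26) = 6815/26.
DWL = ½ × 20 × (317.5 − 6815/26) = 7200/13.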